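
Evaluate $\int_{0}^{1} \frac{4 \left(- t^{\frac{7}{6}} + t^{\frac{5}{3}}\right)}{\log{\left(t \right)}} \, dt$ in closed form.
$- \log{\left(\frac{28561}{65536} \right)}$

Introduce a parameter $a$ in the exponent: let $I(a) = \int_{0}^{1} \frac{4 \left(t^{\frac{5}{3}} - t^{a}\right)}{\log{\left(t \right)}} \, dt$.

Since $\dfrac{\partial}{\partial a}\,t^{a} = t^{a} \ln t$, the $\ln t$ in the denominator cancels and
$$\frac{dI}{da} = \int_{0}^{1} -4 t^{a} \, dt = -4 \left[\frac{t^{a+1}}{a+1}\right]_0^1 = - \frac{4}{a + 1}.$$

Integrating with respect to $a$ gives $I(a) = - \log{\left(\frac{81 \left(a + 1\right)^{4}}{4096} \right)} + C$.

At $a = \frac{5}{3}$ the integrand is identically $0$, so $I(\frac{5}{3}) = 0$. The closed form gives $0$, hence $C = 0$.

Setting $a = \frac{7}{6}$:
$$I = - \log{\left(\frac{28561}{65536} \right)}.$$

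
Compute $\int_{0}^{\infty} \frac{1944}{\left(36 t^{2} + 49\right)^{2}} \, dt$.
$\frac{81 \pi}{343}$

Recall the elementary integral
$$J(a) = \int_{0}^{\infty} \frac{3}{2 \left(a^{2} + t^{2}\right)} \, dt = \frac{3 \pi}{4 a}.$$

Differentiating under the integral sign with respect to $a$,
$$\frac{dJ}{da} = \int_{0}^{\infty} - \frac{3 a}{\left(a^{2} + t^{2}\right)^{2}} \, dt = - \frac{3 \pi}{4 a^{2}},$$
so $\int_{0}^{\infty} \frac{3}{2 \left(a^{2} + t^{2}\right)^{2}} \, dt = \frac{3 \pi}{8 a^{3}}$.

Setting $a = \frac{7}{6}$:
$$I = \frac{81 \pi}{343}.$$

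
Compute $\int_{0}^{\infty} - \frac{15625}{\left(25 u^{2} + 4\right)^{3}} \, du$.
$- \frac{9375 \pi}{512}$

Recall the elementary integral
$$J(a) = \int_{0}^{\infty} - \frac{1}{a^{2} + u^{2}} \, du = - \frac{\pi}{2 a}.$$

Differentiating under the integral sign with respect to $a$,
$$\frac{dJ}{da} = \int_{0}^{\infty} \frac{2 a}{\left(a^{2} + u^{2}\right)^{2}} \, du = \frac{\pi}{2 a^{2}},$$
so $\int_{0}^{\infty} - \frac{1}{\left(a^{2} + u^{2}\right)^{2}} \, du = - \frac{\pi}{4 a^{3}}$.

Repeating — each differentiation of $1/(u^2+a^2)^j$ produces $-2ja/(u^2+a^2)^{j+1}$ — and dividing through by $-2ja$ at each step yields, after $2$ differentiations in total,
$$\int_{0}^{\infty} - \frac{1}{\left(a^{2} + u^{2}\right)^{3}} \, du = - \frac{3 \pi}{16 a^{5}}.$$

Setting $a = \frac{2}{5}$:
$$I = - \frac{9375 \pi}{512}.$$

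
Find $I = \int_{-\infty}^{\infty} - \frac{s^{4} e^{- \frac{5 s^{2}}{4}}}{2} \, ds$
$- \frac{12 \sqrt{5} \sqrt{\pi}}{125}$

Start from the elementary integral
$$J(a) = \int_{-\infty}^{\infty} - \frac{e^{- a s^{2}}}{2} \, ds = - \frac{\sqrt{\pi}}{2 \sqrt{a}}.$$

Differentiating under the integral sign brings down a factor of $(-s^2)$:
$$\frac{dJ}{da} = \int_{-\infty}^{\infty} \frac{s^{2} e^{- a s^{2}}}{2} \, ds = \frac{\sqrt{\pi}}{4 a^{\frac{3}{2}}}.$$

Repeating twice in total — each differentiation brings down another $(-s^2)$ — gives
$$\frac{d^{2}J}{da^{2}} = \int_{-\infty}^{\infty} - \frac{s^{4} e^{- a s^{2}}}{2} \, ds = - \frac{3 \sqrt{\pi}}{8 a^{\frac{5}{2}}},$$
and the integrand here is exactly the target integrand, so $I = - \frac{3 \sqrt{\pi}}{8 a^{\frac{5}{2}}}$.

Setting $a = \frac{5}{4}$:
$$I = - \frac{12 \sqrt{5} \sqrt{\pi}}{125}.$$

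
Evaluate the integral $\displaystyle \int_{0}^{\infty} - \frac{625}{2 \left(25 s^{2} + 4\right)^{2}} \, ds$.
$- \frac{125 \pi}{64}$

Start from the standard arctangent integral
$$J(a) = \int_{0}^{\infty} - \frac{1}{2 \left(a^{2} + s^{2}\right)} \, ds = - \frac{\pi}{4 a}.$$

Differentiating under the integral sign with respect to $a$,
$$\frac{dJ}{da} = \int_{0}^{\infty} \frac{a}{\left(a^{2} + s^{2}\right)^{2}} \, ds = \frac{\pi}{4 a^{2}},$$
so $\int_{0}^{\infty} - \frac{1}{2 \left(a^{2} + s^{2}\right)^{2}} \, ds = - \frac{\pi}{8 a^{3}}$.

Setting $a = \frac{2}{5}$:
$$I = - \frac{125 \pi}{64}.$$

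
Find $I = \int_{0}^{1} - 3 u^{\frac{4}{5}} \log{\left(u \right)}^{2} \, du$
$- \frac{250}{243}$

Start from the elementary integral
$$J(a) = \int_{0}^{1} - 3 u^{a} \, du = - \frac{3}{a + 1}.$$

Differentiating under the integral sign brings down a factor of $\ln u$:
$$\frac{dJ}{da} = \int_{0}^{1} - 3 u^{a} \log{\left(u \right)} \, du = \frac{3}{\left(a + 1\right)^{2}}.$$

Repeating twice in total — each differentiation brings down another $\ln u$ — gives
$$\frac{d^{2}J}{da^{2}} = \int_{0}^{1} - 3 u^{a} \log{\left(u \right)}^{2} \, du = - \frac{6}{\left(a + 1\right)^{3}},$$
and the integrand here is exactly the target integrand, so $I = - \frac{6}{\left(a + 1\right)^{3}}$.

Setting $a = \frac{4}{5}$:
$$I = - \frac{250}{243}.$$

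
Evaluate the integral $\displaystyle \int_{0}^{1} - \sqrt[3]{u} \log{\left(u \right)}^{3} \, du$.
$\frac{243}{128}$

Start from the elementary integral
$$J(a) = \int_{0}^{1} - u^{a} \, du = - \frac{1}{a + 1}.$$

Differentiating under the integral sign brings down a factor of $\ln u$:
$$\frac{dJ}{da} = \int_{0}^{1} - u^{a} \log{\left(u \right)} \, du = \frac{1}{\left(a + 1\right)^{2}}.$$

Repeating $3$ times in total — each differentiation brings down another $\ln u$ — gives
$$\frac{d^{3}J}{da^{3}} = \int_{0}^{1} - u^{a} \log{\left(u \right)}^{3} \, du = \frac{6}{\left(a + 1\right)^{4}},$$
and the integrand here is exactly the target integrand, so $I = \frac{6}{\left(a + 1\right)^{4}}$.

Setting $a = \frac{1}{3}$:
$$I = \frac{243}{128}.$$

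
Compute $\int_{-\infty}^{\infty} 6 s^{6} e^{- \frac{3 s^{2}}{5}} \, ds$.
$\frac{625 \sqrt{15} \sqrt{\pi}}{36}$

Begin with the known integral
$$J(a) = \int_{-\infty}^{\infty} 6 e^{- a s^{2}} \, ds = \frac{6 \sqrt{\pi}}{\sqrt{a}}.$$

Differentiating under the integral sign brings down a factor of $(-s^2)$:
$$\frac{dJ}{da} = \int_{-\infty}^{\infty} - 6 s^{2} e^{- a s^{2}} \, ds = - \frac{3 \sqrt{\pi}}{a^{\frac{3}{2}}}.$$

Repeating $3$ times in total — each differentiation brings down another $(-s^2)$ — gives
$$\frac{d^{3}J}{da^{3}} = \int_{-\infty}^{\infty} - 6 s^{6} e^{- a s^{2}} \, ds = - \frac{45 \sqrt{\pi}}{4 a^{\frac{7}{2}}},$$
and the integrand here is $(-1)^{3}$ times the target integrand, so $I = (-1)^{3}\,\frac{d^{3}J}{da^{3}} = \frac{45 \sqrt{\pi}}{4 a^{\frac{7}{2}}}$.

Setting $a = \frac{3}{5}$:
$$I = \frac{625 \sqrt{15} \sqrt{\pi}}{36}.$$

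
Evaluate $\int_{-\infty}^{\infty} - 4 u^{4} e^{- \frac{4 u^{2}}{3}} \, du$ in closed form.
$- \frac{27 \sqrt{3} \sqrt{\pi}}{32}$

Begin with the known integral
$$J(a) = \int_{-\infty}^{\infty} - 4 e^{- a u^{2}} \, du = - \frac{4 \sqrt{\pi}}{\sqrt{a}}.$$

Differentiating under the integral sign brings down a factor of $(-u^2)$:
$$\frac{dJ}{da} = \int_{-\infty}^{\infty} 4 u^{2} e^{- a u^{2}} \, du = \frac{2 \sqrt{\pi}}{a^{\frac{3}{2}}}.$$

Repeating twice in total — each differentiation brings down another $(-u^2)$ — gives
$$\frac{d^{2}J}{da^{2}} = \int_{-\infty}^{\infty} - 4 u^{4} e^{- a u^{2}} \, du = - \frac{3 \sqrt{\pi}}{a^{\frac{5}{2}}},$$
and the integrand here is exactly the target integrand, so $I = - \frac{3 \sqrt{\pi}}{a^{\frac{5}{2}}}$.

Setting $a = \frac{4}{3}$:
$$I = - \frac{27 \sqrt{3} \sqrt{\pi}}{32}.$$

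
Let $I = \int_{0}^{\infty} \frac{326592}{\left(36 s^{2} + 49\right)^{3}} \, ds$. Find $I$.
$\frac{1458 \pi}{2401}$

Start from the standard arctangent integral
$$J(a) = \int_{0}^{\infty} \frac{7}{a^{2} + s^{2}} \, ds = \frac{7 \pi}{2 a}.$$

Differentiating under the integral sign with respect to $a$,
$$\frac{dJ}{da} = \int_{0}^{\infty} - \frac{14 a}{\left(a^{2} + s^{2}\right)^{2}} \, ds = - \frac{7 \pi}{2 a^{2}},$$
so $\int_{0}^{\infty} \frac{7}{\left(a^{2} + s^{2}\right)^{2}} \, ds = \frac{7 \pi}{4 a^{3}}$.

Repeating — each differentiation of $1/(s^2+a^2)^j$ produces $-2ja/(s^2+a^2)^{j+1}$ — and dividing through by $-2ja$ at each step yields, after $2$ differentiations in total,
$$\int_{0}^{\infty} \frac{7}{\left(a^{2} + s^{2}\right)^{3}} \, ds = \frac{21 \pi}{16 a^{5}}.$$

Setting $a = \frac{7}{6}$:
$$I = \frac{1458 \pi}{2401}.$$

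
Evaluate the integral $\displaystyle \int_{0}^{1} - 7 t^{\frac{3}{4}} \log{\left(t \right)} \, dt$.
$\frac{16}{7}$

Consider the simpler parametrised integral
$$J(a) = \int_{0}^{1} - 7 t^{a} \, dt = - \frac{7}{a + 1}.$$

Differentiating under the integral sign brings down a factor of $\ln t$:
$$\frac{dJ}{da} = \int_{0}^{1} - 7 t^{a} \log{\left(t \right)} \, dt = \frac{7}{\left(a + 1\right)^{2}}.$$

The integral on the left is $I$, so $I = \frac{7}{\left(a + 1\right)^{2}}$.

Setting $a = \frac{3}{4}$:
$$I = \frac{16}{7}.$$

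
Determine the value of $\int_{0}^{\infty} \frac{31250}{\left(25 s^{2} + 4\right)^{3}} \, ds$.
$\frac{9375 \pi}{256}$

Start from the standard arctangent integral
$$J(a) = \int_{0}^{\infty} \frac{2}{a^{2} + s^{2}} \, ds = \frac{\pi}{a}.$$

Differentiating under the integral sign with respect to $a$,
$$\frac{dJ}{da} = \int_{0}^{\infty} - \frac{4 a}{\left(a^{2} + s^{2}\right)^{2}} \, ds = - \frac{\pi}{a^{2}},$$
so $\int_{0}^{\infty} \frac{2}{\left(a^{2} + s^{2}\right)^{2}} \, ds = \frac{\pi}{2 a^{3}}$.

Repeating — each differentiation of $1/(s^2+a^2)^j$ produces $-2ja/(s^2+a^2)^{j+1}$ — and dividing through by $-2ja$ at each step yields, after $2$ differentiations in total,
$$\int_{0}^{\infty} \frac{2}{\left(a^{2} + s^{2}\right)^{3}} \, ds = \frac{3 \pi}{8 a^{5}}.$$

Setting $a = \frac{2}{5}$:
$$I = \frac{9375 \pi}{256}.$$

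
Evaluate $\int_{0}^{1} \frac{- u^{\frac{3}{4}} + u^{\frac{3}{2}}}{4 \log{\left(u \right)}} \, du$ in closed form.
$- \frac{\log{\left(7 \right)}}{4} + \frac{\log{\left(2 \right)}}{4} + \frac{\log{\left(5 \right)}}{4}$

Replace the exponent $\frac{3}{4}$ by a parameter $a$: let $I(a) = \int_{0}^{1} \frac{u^{\frac{3}{2}} - u^{a}}{4 \log{\left(u \right)}} \, du$.

Since $\dfrac{\partial}{\partial a}\,u^{a} = u^{a} \ln u$, the $\ln u$ in the denominator cancels and
$$\frac{dI}{da} = \int_{0}^{1} - \frac{1}{4} u^{a} \, du = - \frac{1}{4} \left[\frac{u^{a+1}}{a+1}\right]_0^1 = - \frac{1}{4 a + 4}.$$

Integrating with respect to $a$ gives $I(a) = - \frac{\log{\left(a + 1 \right)}}{4} - \frac{\log{\left(2 \right)}}{4} + \frac{\log{\left(5 \right)}}{4} + C$.

At $a = \frac{3}{2}$ the integrand is identically $0$, so $I(\frac{3}{2}) = 0$. The closed form gives $0$, hence $C = 0$.

Setting $a = \frac{3}{4}$:
$$I = - \frac{\log{\left(7 \right)}}{4} + \frac{\log{\left(2 \right)}}{4} + \frac{\log{\left(5 \right)}}{4}.$$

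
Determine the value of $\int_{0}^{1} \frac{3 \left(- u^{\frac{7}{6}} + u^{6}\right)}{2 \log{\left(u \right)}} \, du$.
$\log{\left(\frac{42 \sqrt{546}}{169} \right)}$

Consider the one-parameter family: let $I(a) = \int_{0}^{1} \frac{3 \left(- u^{\frac{7}{6}} + u^{a}\right)}{2 \log{\left(u \right)}} \, du$.

Since $\dfrac{\partial}{\partial a}\,u^{a} = u^{a} \ln u$, the $\ln u$ in the denominator cancels and
$$\frac{dI}{da} = \int_{0}^{1} \frac{3}{2} u^{a} \, du = \frac{3}{2} \left[\frac{u^{a+1}}{a+1}\right]_0^1 = \frac{3}{2 \left(a + 1\right)}.$$

Integrating with respect to $a$ gives $I(a) = \log{\left(\frac{6 \sqrt{78} \left(a + 1\right)^{\frac{3}{2}}}{169} \right)} + C$.

At $a = \frac{7}{6}$ the integrand is identically $0$, so $I(\frac{7}{6}) = 0$. The closed form gives $0$, hence $C = 0$.

Setting $a = 6$:
$$I = \log{\left(\frac{42 \sqrt{546}}{169} \right)}.$$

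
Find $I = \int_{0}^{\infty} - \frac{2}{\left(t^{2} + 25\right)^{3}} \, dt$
$- \frac{3 \pi}{25000}$

Begin with the known result
$$J(a) = \int_{0}^{\infty} - \frac{2}{a^{2} + t^{2}} \, dt = - \frac{\pi}{a}.$$

Differentiating under the integral sign with respect to $a$,
$$\frac{dJ}{da} = \int_{0}^{\infty} \frac{4 a}{\left(a^{2} + t^{2}\right)^{2}} \, dt = \frac{\pi}{a^{2}},$$
so $\int_{0}^{\infty} - \frac{2}{\left(a^{2} + t^{2}\right)^{2}} \, dt = - \frac{\pi}{2 a^{3}}$.

Repeating — each differentiation of $1/(t^2+a^2)^j$ produces $-2ja/(t^2+a^2)^{j+1}$ — and dividing through by $-2ja$ at each step yields, after $2$ differentiations in total,
$$\int_{0}^{\infty} - \frac{2}{\left(a^{2} + t^{2}\right)^{3}} \, dt = - \frac{3 \pi}{8 a^{5}}.$$

Setting $a = 5$:
$$I = - \frac{3 \pi}{25000}.$$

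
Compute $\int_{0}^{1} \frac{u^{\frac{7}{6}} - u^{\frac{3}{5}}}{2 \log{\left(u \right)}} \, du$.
$\log{\left(\frac{\sqrt{195}}{12} \right)}$

Consider the one-parameter family: let $I(a) = \int_{0}^{1} \frac{u^{\frac{7}{6}} - u^{a}}{2 \log{\left(u \right)}} \, du$.

Since $\dfrac{\partial}{\partial a}\,u^{a} = u^{a} \ln u$, the $\ln u$ in the denominator cancels and
$$\frac{dI}{da} = \int_{0}^{1} - \frac{1}{2} u^{a} \, du = - \frac{1}{2} \left[\frac{u^{a+1}}{a+1}\right]_0^1 = - \frac{1}{2 a + 2}.$$

Integrating with respect to $a$ gives $I(a) = - \frac{\log{\left(a + 1 \right)}}{2} - \frac{\log{\left(6 \right)}}{2} + \frac{\log{\left(13 \right)}}{2} + C$.

At $a = \frac{7}{6}$ the integrand is identically $0$, so $I(\frac{7}{6}) = 0$. The closed form gives $0$, hence $C = 0$.

Setting $a = \frac{3}{5}$:
$$I = \log{\left(\frac{\sqrt{195}}{12} \right)}.$$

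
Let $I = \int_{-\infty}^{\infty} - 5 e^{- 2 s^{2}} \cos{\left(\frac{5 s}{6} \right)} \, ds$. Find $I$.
$- \frac{5 \sqrt{2} \sqrt{\pi}}{2 e^{\frac{25}{288}}}$

Define $I(b) = \int_{-\infty}^{\infty} - 5 e^{- 2 s^{2}} \cos{\left(b s \right)} \, ds$.

Differentiating under the integral sign,
$$I'(b) = \int_{-\infty}^{\infty} 5 s e^{- 2 s^{2}} \sin{\left(b s \right)} \, ds.$$

Integrate $\int_{-\infty}^{\infty} s \sin(b s)\, e^{- 2 s^{2}}\, ds$ by parts with $u = \sin(b s)$ and $dv = s\, e^{- 2 s^{2}}\, ds$, giving $v = - \frac{e^{- 2 s^{2}}}{4}$. The boundary term vanishes and
$$\int_{-\infty}^{\infty} s \sin(b s)\, e^{- 2 s^{2}}\, ds = \frac{b}{4} \int_{-\infty}^{\infty} \cos(b s)\, e^{- 2 s^{2}}\, ds,$$
so $I'(b) = - \frac{b}{4}\, I(b)$.

This is a separable first-order ODE; solving with the initial condition $I(0) = \int_{-\infty}^{\infty} - 5 e^{- 2 s^{2}}\,ds = - \frac{5 \sqrt{2} \sqrt{\pi}}{2}$ gives
$$I(b) = - \frac{5 \sqrt{2} \sqrt{\pi} e^{- \frac{b^{2}}{8}}}{2}.$$

Setting $b = \frac{5}{6}$:
$$I = - \frac{5 \sqrt{2} \sqrt{\pi}}{2 e^{\frac{25}{288}}}.$$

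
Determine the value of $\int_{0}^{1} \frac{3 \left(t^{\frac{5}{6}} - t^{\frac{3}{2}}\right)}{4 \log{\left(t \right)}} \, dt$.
$\log{\left(\frac{11^{\frac{3}{4}} \sqrt[4]{15}}{15} \right)}$

Consider the one-parameter family: let $I(a) = \int_{0}^{1} \frac{3 \left(t^{\frac{5}{6}} - t^{a}\right)}{4 \log{\left(t \right)}} \, dt$.

Since $\dfrac{\partial}{\partial a}\,t^{a} = t^{a} \ln t$, the $\ln t$ in the denominator cancels and
$$\frac{dI}{da} = \int_{0}^{1} - \frac{3}{4} t^{a} \, dt = - \frac{3}{4} \left[\frac{t^{a+1}}{a+1}\right]_0^1 = - \frac{3}{4 a + 4}.$$

Integrating with respect to $a$ gives $I(a) = - \frac{3 \log{\left(a + 1 \right)}}{4} - \frac{3 \log{\left(6 \right)}}{4} + \frac{3 \log{\left(11 \right)}}{4} + C$.

At $a = \frac{5}{6}$ the integrand is identically $0$, so $I(\frac{5}{6}) = 0$. The closed form gives $0$, hence $C = 0$.

Setting $a = \frac{3}{2}$:
$$I = \log{\left(\frac{11^{\frac{3}{4}} \sqrt[4]{15}}{15} \right)}.$$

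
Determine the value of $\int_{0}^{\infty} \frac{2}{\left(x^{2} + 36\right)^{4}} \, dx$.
$\frac{5 \pi}{4478976}$

Recall the elementary integral
$$J(a) = \int_{0}^{\infty} \frac{2}{a^{2} + x^{2}} \, dx = \frac{\pi}{a}.$$

Differentiating under the integral sign with respect to $a$,
$$\frac{dJ}{da} = \int_{0}^{\infty} - \frac{4 a}{\left(a^{2} + x^{2}\right)^{2}} \, dx = - \frac{\pi}{a^{2}},$$
so $\int_{0}^{\infty} \frac{2}{\left(a^{2} + x^{2}\right)^{2}} \, dx = \frac{\pi}{2 a^{3}}$.

Repeating — each differentiation of $1/(x^2+a^2)^j$ produces $-2ja/(x^2+a^2)^{j+1}$ — and dividing through by $-2ja$ at each step yields, after $3$ differentiations in total,
$$\int_{0}^{\infty} \frac{2}{\left(a^{2} + x^{2}\right)^{4}} \, dx = \frac{5 \pi}{16 a^{7}}.$$

Setting $a = 6$:
$$I = \frac{5 \pi}{4478976}.$$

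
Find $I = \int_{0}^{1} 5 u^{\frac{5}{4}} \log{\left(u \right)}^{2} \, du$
$\frac{640}{729}$

Consider the simpler parametrised integral
$$J(a) = \int_{0}^{1} 5 u^{a} \, du = \frac{5}{a + 1}.$$

Differentiating under the integral sign brings down a factor of $\ln u$:
$$\frac{dJ}{da} = \int_{0}^{1} 5 u^{a} \log{\left(u \right)} \, du = - \frac{5}{\left(a + 1\right)^{2}}.$$

Repeating twice in total — each differentiation brings down another $\ln u$ — gives
$$\frac{d^{2}J}{da^{2}} = \int_{0}^{1} 5 u^{a} \log{\left(u \right)}^{2} \, du = \frac{10}{\left(a + 1\right)^{3}},$$
and the integrand here is exactly the target integrand, so $I = \frac{10}{\left(a + 1\right)^{3}}$.

Setting $a = \frac{5}{4}$:
$$I = \frac{640}{729}.$$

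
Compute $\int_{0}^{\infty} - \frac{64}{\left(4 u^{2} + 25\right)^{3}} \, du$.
$- \frac{6 \pi}{3125}$

Recall the elementary integral
$$J(a) = \int_{0}^{\infty} - \frac{1}{a^{2} + u^{2}} \, du = - \frac{\pi}{2 a}.$$

Differentiating under the integral sign with respect to $a$,
$$\frac{dJ}{da} = \int_{0}^{\infty} \frac{2 a}{\left(a^{2} + u^{2}\right)^{2}} \, du = \frac{\pi}{2 a^{2}},$$
so $\int_{0}^{\infty} - \frac{1}{\left(a^{2} + u^{2}\right)^{2}} \, du = - \frac{\pi}{4 a^{3}}$.

Repeating — each differentiation of $1/(u^2+a^2)^j$ produces $-2ja/(u^2+a^2)^{j+1}$ — and dividing through by $-2ja$ at each step yields, after $2$ differentiations in total,
$$\int_{0}^{\infty} - \frac{1}{\left(a^{2} + u^{2}\right)^{3}} \, du = - \frac{3 \pi}{16 a^{5}}.$$

Setting $a = \frac{5}{2}$:
$$I = - \frac{6 \pi}{3125}.$$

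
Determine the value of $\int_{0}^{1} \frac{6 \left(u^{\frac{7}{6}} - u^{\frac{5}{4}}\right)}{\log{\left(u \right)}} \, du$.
$\log{\left(\frac{308915776}{387420489} \right)}$

Replace the exponent $\frac{7}{6}$ by a parameter $a$: let $I(a) = \int_{0}^{1} \frac{6 \left(- u^{\frac{5}{4}} + u^{a}\right)}{\log{\left(u \right)}} \, du$.

Since $\dfrac{\partial}{\partial a}\,u^{a} = u^{a} \ln u$, the $\ln u$ in the denominator cancels and
$$\frac{dI}{da} = \int_{0}^{1} 6 u^{a} \, du = 6 \left[\frac{u^{a+1}}{a+1}\right]_0^1 = \frac{6}{a + 1}.$$

Integrating with respect to $a$ gives $I(a) = \log{\left(\frac{4096 \left(a + 1\right)^{6}}{531441} \right)} + C$.

At $a = \frac{5}{4}$ the integrand is identically $0$, so $I(\frac{5}{4}) = 0$. The closed form gives $0$, hence $C = 0$.

Setting $a = \frac{7}{6}$:
$$I = \log{\left(\frac{308915776}{387420489} \right)}.$$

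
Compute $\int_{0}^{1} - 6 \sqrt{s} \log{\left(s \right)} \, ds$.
$\frac{8}{3}$

Start from the elementary integral
$$J(a) = \int_{0}^{1} - 6 s^{a} \, ds = - \frac{6}{a + 1}.$$

Differentiating under the integral sign brings down a factor of $\ln s$:
$$\frac{dJ}{da} = \int_{0}^{1} - 6 s^{a} \log{\left(s \right)} \, ds = \frac{6}{\left(a + 1\right)^{2}}.$$

The integral on the left is $I$, so $I = \frac{6}{\left(a + 1\right)^{2}}$.

Setting $a = \frac{1}{2}$:
$$I = \frac{8}{3}.$$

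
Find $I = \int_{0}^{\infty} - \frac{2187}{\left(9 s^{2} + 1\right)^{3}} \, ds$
$- \frac{2187 \pi}{16}$

Recall the elementary integral
$$J(a) = \int_{0}^{\infty} - \frac{3}{a^{2} + s^{2}} \, ds = - \frac{3 \pi}{2 a}.$$

Differentiating under the integral sign with respect to $a$,
$$\frac{dJ}{da} = \int_{0}^{\infty} \frac{6 a}{\left(a^{2} + s^{2}\right)^{2}} \, ds = \frac{3 \pi}{2 a^{2}},$$
so $\int_{0}^{\infty} - \frac{3}{\left(a^{2} + s^{2}\right)^{2}} \, ds = - \frac{3 \pi}{4 a^{3}}$.

Repeating — each differentiation of $1/(s^2+a^2)^j$ produces $-2ja/(s^2+a^2)^{j+1}$ — and dividing through by $-2ja$ at each step yields, after $2$ differentiations in total,
$$\int_{0}^{\infty} - \frac{3}{\left(a^{2} + s^{2}\right)^{3}} \, ds = - \frac{9 \pi}{16 a^{5}}.$$

Setting $a = \frac{1}{3}$:
$$I = - \frac{2187 \pi}{16}.$$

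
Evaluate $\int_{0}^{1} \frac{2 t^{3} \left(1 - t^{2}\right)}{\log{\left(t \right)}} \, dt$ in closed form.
$\log{\left(\frac{4}{9} \right)}$

Replace the exponent $3$ by a parameter $a$: let $I(a) = \int_{0}^{1} \frac{2 \left(- t^{5} + t^{a}\right)}{\log{\left(t \right)}} \, dt$.

Since $\dfrac{\partial}{\partial a}\,t^{a} = t^{a} \ln t$, the $\ln t$ in the denominator cancels and
$$\frac{dI}{da} = \int_{0}^{1} 2 t^{a} \, dt = 2 \left[\frac{t^{a+1}}{a+1}\right]_0^1 = \frac{2}{a + 1}.$$

Integrating with respect to $a$ gives $I(a) = \log{\left(\frac{\left(a + 1\right)^{2}}{36} \right)} + C$.

At $a = 5$ the integrand is identically $0$, so $I(5) = 0$. The closed form gives $0$, hence $C = 0$.

Setting $a = 3$:
$$I = \log{\left(\frac{4}{9} \right)}.$$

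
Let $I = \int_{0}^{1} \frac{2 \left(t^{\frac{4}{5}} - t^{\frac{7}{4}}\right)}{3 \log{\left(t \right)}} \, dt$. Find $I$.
$- \log{\left(\frac{330^{\frac{2}{3}}}{36} \right)}$

Consider the one-parameter family: let $I(a) = \int_{0}^{1} \frac{2 \left(t^{\frac{4}{5}} - t^{a}\right)}{3 \log{\left(t \right)}} \, dt$.

Since $\dfrac{\partial}{\partial a}\,t^{a} = t^{a} \ln t$, the $\ln t$ in the denominator cancels and
$$\frac{dI}{da} = \int_{0}^{1} - \frac{2}{3} t^{a} \, dt = - \frac{2}{3} \left[\frac{t^{a+1}}{a+1}\right]_0^1 = - \frac{2}{3 a + 3}.$$

Integrating with respect to $a$ gives $I(a) = - \log{\left(\frac{15^{\frac{2}{3}} \left(a + 1\right)^{\frac{2}{3}}}{9} \right)} + C$.

At $a = \frac{4}{5}$ the integrand is identically $0$, so $I(\frac{4}{5}) = 0$. The closed form gives $0$, hence $C = 0$.

Setting $a = \frac{7}{4}$:
$$I = - \log{\left(\frac{330^{\frac{2}{3}}}{36} \right)}.$$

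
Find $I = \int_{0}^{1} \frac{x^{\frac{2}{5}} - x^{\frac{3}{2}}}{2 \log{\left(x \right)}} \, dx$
$- \log{\left(5 \right)} + \frac{\log{\left(14 \right)}}{2}$

Introduce a parameter $a$ in the exponent: let $I(a) = \int_{0}^{1} \frac{- x^{\frac{3}{2}} + x^{a}}{2 \log{\left(x \right)}} \, dx$.

Since $\dfrac{\partial}{\partial a}\,x^{a} = x^{a} \ln x$, the $\ln x$ in the denominator cancels and
$$\frac{dI}{da} = \int_{0}^{1} \frac{1}{2} x^{a} \, dx = \frac{1}{2} \left[\frac{x^{a+1}}{a+1}\right]_0^1 = \frac{1}{2 \left(a + 1\right)}.$$

Integrating with respect to $a$ gives $I(a) = \log{\left(\frac{\sqrt{10} \sqrt{a + 1}}{5} \right)} + C$.

At $a = \frac{3}{2}$ the integrand is identically $0$, so $I(\frac{3}{2}) = 0$. The closed form gives $0$, hence $C = 0$.

Setting $a = \frac{2}{5}$:
$$I = - \log{\left(5 \right)} + \frac{\log{\left(14 \right)}}{2}.$$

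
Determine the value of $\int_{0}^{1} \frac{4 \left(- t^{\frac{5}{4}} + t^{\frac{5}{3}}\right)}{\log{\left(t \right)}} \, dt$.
$- \log{\left(\frac{531441}{1048576} \right)}$

Introduce a parameter $a$ in the exponent: let $I(a) = \int_{0}^{1} \frac{4 \left(t^{\frac{5}{3}} - t^{a}\right)}{\log{\left(t \right)}} \, dt$.

Since $\dfrac{\partial}{\partial a}\,t^{a} = t^{a} \ln t$, the $\ln t$ in the denominator cancels and
$$\frac{dI}{da} = \int_{0}^{1} -4 t^{a} \, dt = -4 \left[\frac{t^{a+1}}{a+1}\right]_0^1 = - \frac{4}{a + 1}.$$

Integrating with respect to $a$ gives $I(a) = - \log{\left(\frac{81 \left(a + 1\right)^{4}}{4096} \right)} + C$.

At $a = \frac{5}{3}$ the integrand is identically $0$, so $I(\frac{5}{3}) = 0$. The closed form gives $0$, hence $C = 0$.

Setting $a = \frac{5}{4}$:
$$I = - \log{\left(\frac{531441}{1048576} \right)}.$$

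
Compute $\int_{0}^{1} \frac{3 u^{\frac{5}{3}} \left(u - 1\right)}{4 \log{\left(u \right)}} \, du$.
$\log{\left(\frac{22^{\frac{3}{4}}}{8} \right)}$

Replace the exponent $\frac{5}{3}$ by a parameter $a$: let $I(a) = \int_{0}^{1} \frac{3 \left(u^{\frac{8}{3}} - u^{a}\right)}{4 \log{\left(u \right)}} \, du$.

Since $\dfrac{\partial}{\partial a}\,u^{a} = u^{a} \ln u$, the $\ln u$ in the denominator cancels and
$$\frac{dI}{da} = \int_{0}^{1} - \frac{3}{4} u^{a} \, du = - \frac{3}{4} \left[\frac{u^{a+1}}{a+1}\right]_0^1 = - \frac{3}{4 a + 4}.$$

Integrating with respect to $a$ gives $I(a) = - \frac{3 \log{\left(a + 1 \right)}}{4} - \frac{3 \log{\left(3 \right)}}{4} + \frac{3 \log{\left(11 \right)}}{4} + C$.

At $a = \frac{8}{3}$ the integrand is identically $0$, so $I(\frac{8}{3}) = 0$. The closed form gives $0$, hence $C = 0$.

Setting $a = \frac{5}{3}$:
$$I = \log{\left(\frac{22^{\frac{3}{4}}}{8} \right)}.$$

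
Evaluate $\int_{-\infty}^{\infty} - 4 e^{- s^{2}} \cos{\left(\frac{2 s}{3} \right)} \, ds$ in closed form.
$- \frac{4 \sqrt{\pi}}{e^{\frac{1}{9}}}$

Treat the cosine frequency as a parameter and define $I(b) = \int_{-\infty}^{\infty} - 4 e^{- s^{2}} \cos{\left(b s \right)} \, ds$.

Differentiating under the integral sign,
$$I'(b) = \int_{-\infty}^{\infty} 4 s e^{- s^{2}} \sin{\left(b s \right)} \, ds.$$

Integrate $\int_{-\infty}^{\infty} s \sin(b s)\, e^{- s^{2}}\, ds$ by parts with $u = \sin(b s)$ and $dv = s\, e^{- s^{2}}\, ds$, giving $v = - \frac{e^{- s^{2}}}{2}$. The boundary term vanishes and
$$\int_{-\infty}^{\infty} s \sin(b s)\, e^{- s^{2}}\, ds = \frac{b}{2} \int_{-\infty}^{\infty} \cos(b s)\, e^{- s^{2}}\, ds,$$
so $I'(b) = - \frac{b}{2}\, I(b)$.

This is a separable first-order ODE; solving with the initial condition $I(0) = \int_{-\infty}^{\infty} - 4 e^{- s^{2}}\,ds = - 4 \sqrt{\pi}$ gives
$$I(b) = - 4 \sqrt{\pi} e^{- \frac{b^{2}}{4}}.$$

Setting $b = \frac{2}{3}$:
$$I = - \frac{4 \sqrt{\pi}}{e^{\frac{1}{9}}}.$$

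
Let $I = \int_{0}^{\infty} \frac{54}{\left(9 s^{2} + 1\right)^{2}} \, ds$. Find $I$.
$\frac{9 \pi}{2}$

Start from the standard arctangent integral
$$J(a) = \int_{0}^{\infty} \frac{2}{3 \left(a^{2} + s^{2}\right)} \, ds = \frac{\pi}{3 a}.$$

Differentiating under the integral sign with respect to $a$,
$$\frac{dJ}{da} = \int_{0}^{\infty} - \frac{4 a}{3 \left(a^{2} + s^{2}\right)^{2}} \, ds = - \frac{\pi}{3 a^{2}},$$
so $\int_{0}^{\infty} \frac{2}{3 \left(a^{2} + s^{2}\right)^{2}} \, ds = \frac{\pi}{6 a^{3}}$.

Setting $a = \frac{1}{3}$:
$$I = \frac{9 \pi}{2}.$$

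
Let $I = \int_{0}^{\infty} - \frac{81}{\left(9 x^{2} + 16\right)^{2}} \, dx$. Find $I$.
$- \frac{27 \pi}{256}$

Recall the elementary integral
$$J(a) = \int_{0}^{\infty} - \frac{1}{a^{2} + x^{2}} \, dx = - \frac{\pi}{2 a}.$$

Differentiating under the integral sign with respect to $a$,
$$\frac{dJ}{da} = \int_{0}^{\infty} \frac{2 a}{\left(a^{2} + x^{2}\right)^{2}} \, dx = \frac{\pi}{2 a^{2}},$$
so $\int_{0}^{\infty} - \frac{1}{\left(a^{2} + x^{2}\right)^{2}} \, dx = - \frac{\pi}{4 a^{3}}$.

Setting $a = \frac{4}{3}$:
$$I = - \frac{27 \pi}{256}.$$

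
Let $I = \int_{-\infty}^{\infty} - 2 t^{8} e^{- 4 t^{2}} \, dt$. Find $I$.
$- \frac{105 \sqrt{\pi}}{4096}$

Start from the elementary integral
$$J(a) = \int_{-\infty}^{\infty} - 2 e^{- a t^{2}} \, dt = - \frac{2 \sqrt{\pi}}{\sqrt{a}}.$$

Differentiating under the integral sign brings down a factor of $(-t^2)$:
$$\frac{dJ}{da} = \int_{-\infty}^{\infty} 2 t^{2} e^{- a t^{2}} \, dt = \frac{\sqrt{\pi}}{a^{\frac{3}{2}}}.$$

Repeating $4$ times in total — each differentiation brings down another $(-t^2)$ — gives
$$\frac{d^{4}J}{da^{4}} = \int_{-\infty}^{\infty} - 2 t^{8} e^{- a t^{2}} \, dt = - \frac{105 \sqrt{\pi}}{8 a^{\frac{9}{2}}},$$
and the integrand here is exactly the target integrand, so $I = - \frac{105 \sqrt{\pi}}{8 a^{\frac{9}{2}}}$.

Setting $a = 4$:
$$I = - \frac{105 \sqrt{\pi}}{4096}.$$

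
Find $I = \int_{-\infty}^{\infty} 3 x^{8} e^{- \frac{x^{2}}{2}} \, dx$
$315 \sqrt{2} \sqrt{\pi}$

Consider the simpler parametrised integral
$$J(a) = \int_{-\infty}^{\infty} 3 e^{- a x^{2}} \, dx = \frac{3 \sqrt{\pi}}{\sqrt{a}}.$$

Differentiating under the integral sign brings down a factor of $(-x^2)$:
$$\frac{dJ}{da} = \int_{-\infty}^{\infty} - 3 x^{2} e^{- a x^{2}} \, dx = - \frac{3 \sqrt{\pi}}{2 a^{\frac{3}{2}}}.$$

Repeating $4$ times in total — each differentiation brings down another $(-x^2)$ — gives
$$\frac{d^{4}J}{da^{4}} = \int_{-\infty}^{\infty} 3 x^{8} e^{- a x^{2}} \, dx = \frac{315 \sqrt{\pi}}{16 a^{\frac{9}{2}}},$$
and the integrand here is exactly the target integrand, so $I = \frac{315 \sqrt{\pi}}{16 a^{\frac{9}{2}}}$.

Setting $a = \frac{1}{2}$:
$$I = 315 \sqrt{2} \sqrt{\pi}.$$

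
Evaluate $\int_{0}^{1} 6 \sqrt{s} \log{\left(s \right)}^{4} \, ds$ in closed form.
$\frac{512}{27}$

Consider the simpler parametrised integral
$$J(a) = \int_{0}^{1} 6 s^{a} \, ds = \frac{6}{a + 1}.$$

Differentiating under the integral sign brings down a factor of $\ln s$:
$$\frac{dJ}{da} = \int_{0}^{1} 6 s^{a} \log{\left(s \right)} \, ds = - \frac{6}{\left(a + 1\right)^{2}}.$$

Repeating $4$ times in total — each differentiation brings down another $\ln s$ — gives
$$\frac{d^{4}J}{da^{4}} = \int_{0}^{1} 6 s^{a} \log{\left(s \right)}^{4} \, ds = \frac{144}{\left(a + 1\right)^{5}},$$
and the integrand here is exactly the target integrand, so $I = \frac{144}{\left(a + 1\right)^{5}}$.

Setting $a = \frac{1}{2}$:
$$I = \frac{512}{27}.$$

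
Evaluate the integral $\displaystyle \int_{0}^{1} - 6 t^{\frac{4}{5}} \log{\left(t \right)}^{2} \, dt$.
$- \frac{500}{243}$

Begin with the known integral
$$J(a) = \int_{0}^{1} - 6 t^{a} \, dt = - \frac{6}{a + 1}.$$

Differentiating under the integral sign brings down a factor of $\ln t$:
$$\frac{dJ}{da} = \int_{0}^{1} - 6 t^{a} \log{\left(t \right)} \, dt = \frac{6}{\left(a + 1\right)^{2}}.$$

Repeating twice in total — each differentiation brings down another $\ln t$ — gives
$$\frac{d^{2}J}{da^{2}} = \int_{0}^{1} - 6 t^{a} \log{\left(t \right)}^{2} \, dt = - \frac{12}{\left(a + 1\right)^{3}},$$
and the integrand here is exactly the target integrand, so $I = - \frac{12}{\left(a + 1\right)^{3}}$.

Setting $a = \frac{4}{5}$:
$$I = - \frac{500}{243}.$$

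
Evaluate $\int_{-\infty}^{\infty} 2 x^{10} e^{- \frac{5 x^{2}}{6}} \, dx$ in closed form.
$\frac{91854 \sqrt{30} \sqrt{\pi}}{3125}$

Start from the elementary integral
$$J(a) = \int_{-\infty}^{\infty} 2 e^{- a x^{2}} \, dx = \frac{2 \sqrt{\pi}}{\sqrt{a}}.$$

Differentiating under the integral sign brings down a factor of $(-x^2)$:
$$\frac{dJ}{da} = \int_{-\infty}^{\infty} - 2 x^{2} e^{- a x^{2}} \, dx = - \frac{\sqrt{\pi}}{a^{\frac{3}{2}}}.$$

Repeating $5$ times in total — each differentiation brings down another $(-x^2)$ — gives
$$\frac{d^{5}J}{da^{5}} = \int_{-\infty}^{\infty} - 2 x^{10} e^{- a x^{2}} \, dx = - \frac{945 \sqrt{\pi}}{16 a^{\frac{11}{2}}},$$
and the integrand here is $(-1)^{5}$ times the target integrand, so $I = (-1)^{5}\,\frac{d^{5}J}{da^{5}} = \frac{945 \sqrt{\pi}}{16 a^{\frac{11}{2}}}$.

Setting $a = \frac{5}{6}$:
$$I = \frac{91854 \sqrt{30} \sqrt{\pi}}{3125}.$$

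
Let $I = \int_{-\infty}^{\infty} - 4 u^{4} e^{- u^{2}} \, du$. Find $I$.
$- 3 \sqrt{\pi}$

Start from the elementary integral
$$J(a) = \int_{-\infty}^{\infty} - 4 e^{- a u^{2}} \, du = - \frac{4 \sqrt{\pi}}{\sqrt{a}}.$$

Differentiating under the integral sign brings down a factor of $(-u^2)$:
$$\frac{dJ}{da} = \int_{-\infty}^{\infty} 4 u^{2} e^{- a u^{2}} \, du = \frac{2 \sqrt{\pi}}{a^{\frac{3}{2}}}.$$

Repeating twice in total — each differentiation brings down another $(-u^2)$ — gives
$$\frac{d^{2}J}{da^{2}} = \int_{-\infty}^{\infty} - 4 u^{4} e^{- a u^{2}} \, du = - \frac{3 \sqrt{\pi}}{a^{\frac{5}{2}}},$$
and the integrand here is exactly the target integrand, so $I = - \frac{3 \sqrt{\pi}}{a^{\frac{5}{2}}}$.

Setting $a = 1$:
$$I = - 3 \sqrt{\pi}.$$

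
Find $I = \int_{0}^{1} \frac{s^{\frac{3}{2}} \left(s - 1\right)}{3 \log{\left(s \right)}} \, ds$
$- \frac{\log{\left(5 \right)}}{3} + \frac{\log{\left(7 \right)}}{3}$

Replace the exponent $\frac{3}{2}$ by a parameter $a$: let $I(a) = \int_{0}^{1} \frac{s^{\frac{5}{2}} - s^{a}}{3 \log{\left(s \right)}} \, ds$.

Since $\dfrac{\partial}{\partial a}\,s^{a} = s^{a} \ln s$, the $\ln s$ in the denominator cancels and
$$\frac{dI}{da} = \int_{0}^{1} - \frac{1}{3} s^{a} \, ds = - \frac{1}{3} \left[\frac{s^{a+1}}{a+1}\right]_0^1 = - \frac{1}{3 a + 3}.$$

Integrating with respect to $a$ gives $I(a) = - \frac{\log{\left(a + 1 \right)}}{3} - \frac{\log{\left(2 \right)}}{3} + \frac{\log{\left(7 \right)}}{3} + C$.

At $a = \frac{5}{2}$ the integrand is identically $0$, so $I(\frac{5}{2}) = 0$. The closed form gives $0$, hence $C = 0$.

Setting $a = \frac{3}{2}$:
$$I = - \frac{\log{\left(5 \right)}}{3} + \frac{\log{\left(7 \right)}}{3}.$$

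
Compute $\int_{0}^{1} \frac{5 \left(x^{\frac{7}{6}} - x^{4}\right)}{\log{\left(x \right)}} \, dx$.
$- \log{\left(\frac{24300000}{371293} \right)}$

Introduce a parameter $a$ in the exponent: let $I(a) = \int_{0}^{1} \frac{5 \left(x^{\frac{7}{6}} - x^{a}\right)}{\log{\left(x \right)}} \, dx$.

Since $\dfrac{\partial}{\partial a}\,x^{a} = x^{a} \ln x$, the $\ln x$ in the denominator cancels and
$$\frac{dI}{da} = \int_{0}^{1} -5 x^{a} \, dx = -5 \left[\frac{x^{a+1}}{a+1}\right]_0^1 = - \frac{5}{a + 1}.$$

Integrating with respect to $a$ gives $I(a) = - \log{\left(\frac{7776 \left(a + 1\right)^{5}}{371293} \right)} + C$.

At $a = \frac{7}{6}$ the integrand is identically $0$, so $I(\frac{7}{6}) = 0$. The closed form gives $0$, hence $C = 0$.

Setting $a = 4$:
$$I = - \log{\left(\frac{24300000}{371293} \right)}.$$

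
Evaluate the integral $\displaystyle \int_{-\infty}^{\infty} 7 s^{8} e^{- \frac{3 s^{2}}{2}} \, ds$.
$\frac{245 \sqrt{6} \sqrt{\pi}}{81}$

Consider the simpler parametrised integral
$$J(a) = \int_{-\infty}^{\infty} 7 e^{- a s^{2}} \, ds = \frac{7 \sqrt{\pi}}{\sqrt{a}}.$$

Differentiating under the integral sign brings down a factor of $(-s^2)$:
$$\frac{dJ}{da} = \int_{-\infty}^{\infty} - 7 s^{2} e^{- a s^{2}} \, ds = - \frac{7 \sqrt{\pi}}{2 a^{\frac{3}{2}}}.$$

Repeating $4$ times in total — each differentiation brings down another $(-s^2)$ — gives
$$\frac{d^{4}J}{da^{4}} = \int_{-\infty}^{\infty} 7 s^{8} e^{- a s^{2}} \, ds = \frac{735 \sqrt{\pi}}{16 a^{\frac{9}{2}}},$$
and the integrand here is exactly the target integrand, so $I = \frac{735 \sqrt{\pi}}{16 a^{\frac{9}{2}}}$.

Setting $a = \frac{3}{2}$:
$$I = \frac{245 \sqrt{6} \sqrt{\pi}}{81}.$$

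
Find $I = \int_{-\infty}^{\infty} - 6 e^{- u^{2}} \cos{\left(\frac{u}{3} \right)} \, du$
$- \frac{6 \sqrt{\pi}}{e^{\frac{1}{36}}}$

Define $I(b) = \int_{-\infty}^{\infty} - 6 e^{- u^{2}} \cos{\left(b u \right)} \, du$.

Differentiating under the integral sign,
$$I'(b) = \int_{-\infty}^{\infty} 6 u e^{- u^{2}} \sin{\left(b u \right)} \, du.$$

Integrate $\int_{-\infty}^{\infty} u \sin(b u)\, e^{- u^{2}}\, du$ by parts with $w = \sin(b u)$ and $dv = u\, e^{- u^{2}}\, du$, giving $v = - \frac{e^{- u^{2}}}{2}$. The boundary term vanishes and
$$\int_{-\infty}^{\infty} u \sin(b u)\, e^{- u^{2}}\, du = \frac{b}{2} \int_{-\infty}^{\infty} \cos(b u)\, e^{- u^{2}}\, du,$$
so $I'(b) = - \frac{b}{2}\, I(b)$.

This is a separable first-order ODE; solving with the initial condition $I(0) = \int_{-\infty}^{\infty} - 6 e^{- u^{2}}\,du = - 6 \sqrt{\pi}$ gives
$$I(b) = - 6 \sqrt{\pi} e^{- \frac{b^{2}}{4}}.$$

Setting $b = \frac{1}{3}$:
$$I = - \frac{6 \sqrt{\pi}}{e^{\frac{1}{36}}}.$$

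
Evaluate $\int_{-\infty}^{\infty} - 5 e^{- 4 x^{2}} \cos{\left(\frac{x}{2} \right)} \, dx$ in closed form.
$- \frac{5 \sqrt{\pi}}{2 e^{\frac{1}{64}}}$

Treat the cosine frequency as a parameter and define $I(b) = \int_{-\infty}^{\infty} - 5 e^{- 4 x^{2}} \cos{\left(b x \right)} \, dx$.

Differentiating under the integral sign,
$$I'(b) = \int_{-\infty}^{\infty} 5 x e^{- 4 x^{2}} \sin{\left(b x \right)} \, dx.$$

Integrate $\int_{-\infty}^{\infty} x \sin(b x)\, e^{- 4 x^{2}}\, dx$ by parts with $u = \sin(b x)$ and $dv = x\, e^{- 4 x^{2}}\, dx$, giving $v = - \frac{e^{- 4 x^{2}}}{8}$. The boundary term vanishes and
$$\int_{-\infty}^{\infty} x \sin(b x)\, e^{- 4 x^{2}}\, dx = \frac{b}{8} \int_{-\infty}^{\infty} \cos(b x)\, e^{- 4 x^{2}}\, dx,$$
so $I'(b) = - \frac{b}{8}\, I(b)$.

This is a separable first-order ODE; solving with the initial condition $I(0) = \int_{-\infty}^{\infty} - 5 e^{- 4 x^{2}}\,dx = - \frac{5 \sqrt{\pi}}{2}$ gives
$$I(b) = - \frac{5 \sqrt{\pi} e^{- \frac{b^{2}}{16}}}{2}.$$

Setting $b = \frac{1}{2}$:
$$I = - \frac{5 \sqrt{\pi}}{2 e^{\frac{1}{64}}}.$$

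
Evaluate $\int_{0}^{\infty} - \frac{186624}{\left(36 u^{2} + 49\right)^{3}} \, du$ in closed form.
$- \frac{5832 \pi}{16807}$

Recall the elementary integral
$$J(a) = \int_{0}^{\infty} - \frac{4}{a^{2} + u^{2}} \, du = - \frac{2 \pi}{a}.$$

Differentiating under the integral sign with respect to $a$,
$$\frac{dJ}{da} = \int_{0}^{\infty} \frac{8 a}{\left(a^{2} + u^{2}\right)^{2}} \, du = \frac{2 \pi}{a^{2}},$$
so $\int_{0}^{\infty} - \frac{4}{\left(a^{2} + u^{2}\right)^{2}} \, du = - \frac{\pi}{a^{3}}$.

Repeating — each differentiation of $1/(u^2+a^2)^j$ produces $-2ja/(u^2+a^2)^{j+1}$ — and dividing through by $-2ja$ at each step yields, after $2$ differentiations in total,
$$\int_{0}^{\infty} - \frac{4}{\left(a^{2} + u^{2}\right)^{3}} \, du = - \frac{3 \pi}{4 a^{5}}.$$

Setting $a = \frac{7}{6}$:
$$I = - \frac{5832 \pi}{16807}.$$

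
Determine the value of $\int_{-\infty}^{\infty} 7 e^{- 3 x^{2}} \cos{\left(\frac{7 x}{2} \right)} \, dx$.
$\frac{7 \sqrt{3} \sqrt{\pi}}{3 e^{\frac{49}{48}}}$

Define $I(b) = \int_{-\infty}^{\infty} 7 e^{- 3 x^{2}} \cos{\left(b x \right)} \, dx$.

Differentiating under the integral sign,
$$I'(b) = \int_{-\infty}^{\infty} - 7 x e^{- 3 x^{2}} \sin{\left(b x \right)} \, dx.$$

Integrate $\int_{-\infty}^{\infty} x \sin(b x)\, e^{- 3 x^{2}}\, dx$ by parts with $u = \sin(b x)$ and $dv = x\, e^{- 3 x^{2}}\, dx$, giving $v = - \frac{e^{- 3 x^{2}}}{6}$. The boundary term vanishes and
$$\int_{-\infty}^{\infty} x \sin(b x)\, e^{- 3 x^{2}}\, dx = \frac{b}{6} \int_{-\infty}^{\infty} \cos(b x)\, e^{- 3 x^{2}}\, dx,$$
so $I'(b) = - \frac{b}{6}\, I(b)$.

This is a separable first-order ODE; solving with the initial condition $I(0) = \int_{-\infty}^{\infty} 7 e^{- 3 x^{2}}\,dx = \frac{7 \sqrt{3} \sqrt{\pi}}{3}$ gives
$$I(b) = \frac{7 \sqrt{3} \sqrt{\pi} e^{- \frac{b^{2}}{12}}}{3}.$$

Setting $b = \frac{7}{2}$:
$$I = \frac{7 \sqrt{3} \sqrt{\pi}}{3 e^{\frac{49}{48}}}.$$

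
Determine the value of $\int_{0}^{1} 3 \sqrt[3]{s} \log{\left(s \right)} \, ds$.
$- \frac{27}{16}$

Start from the elementary integral
$$J(a) = \int_{0}^{1} 3 s^{a} \, ds = \frac{3}{a + 1}.$$

Differentiating under the integral sign brings down a factor of $\ln s$:
$$\frac{dJ}{da} = \int_{0}^{1} 3 s^{a} \log{\left(s \right)} \, ds = - \frac{3}{\left(a + 1\right)^{2}}.$$

The integral on the left is $I$, so $I = - \frac{3}{\left(a + 1\right)^{2}}$.

Setting $a = \frac{1}{3}$:
$$I = - \frac{27}{16}.$$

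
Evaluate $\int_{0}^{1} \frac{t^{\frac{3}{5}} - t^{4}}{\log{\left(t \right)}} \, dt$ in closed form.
$- \log{\left(\frac{25}{8} \right)}$

Replace the exponent $4$ by a parameter $a$: let $I(a) = \int_{0}^{1} \frac{t^{\frac{3}{5}} - t^{a}}{\log{\left(t \right)}} \, dt$.

Since $\dfrac{\partial}{\partial a}\,t^{a} = t^{a} \ln t$, the $\ln t$ in the denominator cancels and
$$\frac{dI}{da} = \int_{0}^{1} -1 t^{a} \, dt = -1 \left[\frac{t^{a+1}}{a+1}\right]_0^1 = - \frac{1}{a + 1}.$$

Integrating with respect to $a$ gives $I(a) = - \log{\left(\frac{5 a}{8} + \frac{5}{8} \right)} + C$.

At $a = \frac{3}{5}$ the integrand is identically $0$, so $I(\frac{3}{5}) = 0$. The closed form gives $0$, hence $C = 0$.

Setting $a = 4$:
$$I = - \log{\left(\frac{25}{8} \right)}.$$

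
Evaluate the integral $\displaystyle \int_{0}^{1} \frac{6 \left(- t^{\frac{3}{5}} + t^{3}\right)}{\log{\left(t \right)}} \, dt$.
$- \log{\left(\frac{64}{15625} \right)}$

Replace the exponent $\frac{3}{5}$ by a parameter $a$: let $I(a) = \int_{0}^{1} \frac{6 \left(t^{3} - t^{a}\right)}{\log{\left(t \right)}} \, dt$.

Since $\dfrac{\partial}{\partial a}\,t^{a} = t^{a} \ln t$, the $\ln t$ in the denominator cancels and
$$\frac{dI}{da} = \int_{0}^{1} -6 t^{a} \, dt = -6 \left[\frac{t^{a+1}}{a+1}\right]_0^1 = - \frac{6}{a + 1}.$$

Integrating with respect to $a$ gives $I(a) = - \log{\left(\frac{\left(a + 1\right)^{6}}{4096} \right)} + C$.

At $a = 3$ the integrand is identically $0$, so $I(3) = 0$. The closed form gives $0$, hence $C = 0$.

Setting $a = \frac{3}{5}$:
$$I = - \log{\left(\frac{64}{15625} \right)}.$$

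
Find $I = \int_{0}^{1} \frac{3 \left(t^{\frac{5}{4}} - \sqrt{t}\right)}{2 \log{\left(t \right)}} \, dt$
$- \log{\left(\frac{2 \sqrt{6}}{9} \right)}$

Replace the exponent $\frac{1}{2}$ by a parameter $a$: let $I(a) = \int_{0}^{1} \frac{3 \left(t^{\frac{5}{4}} - t^{a}\right)}{2 \log{\left(t \right)}} \, dt$.

Since $\dfrac{\partial}{\partial a}\,t^{a} = t^{a} \ln t$, the $\ln t$ in the denominator cancels and
$$\frac{dI}{da} = \int_{0}^{1} - \frac{3}{2} t^{a} \, dt = - \frac{3}{2} \left[\frac{t^{a+1}}{a+1}\right]_0^1 = - \frac{3}{2 a + 2}.$$

Integrating with respect to $a$ gives $I(a) = - \log{\left(\frac{8 \left(a + 1\right)^{\frac{3}{2}}}{27} \right)} + C$.

At $a = \frac{5}{4}$ the integrand is identically $0$, so $I(\frac{5}{4}) = 0$. The closed form gives $0$, hence $C = 0$.

Setting $a = \frac{1}{2}$:
$$I = - \log{\left(\frac{2 \sqrt{6}}{9} \right)}.$$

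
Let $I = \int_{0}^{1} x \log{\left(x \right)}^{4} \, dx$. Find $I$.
$\frac{3}{4}$

Start from the elementary integral
$$J(a) = \int_{0}^{1} x^{a} \, dx = \frac{1}{a + 1}.$$

Differentiating under the integral sign brings down a factor of $\ln x$:
$$\frac{dJ}{da} = \int_{0}^{1} x^{a} \log{\left(x \right)} \, dx = - \frac{1}{\left(a + 1\right)^{2}}.$$

Repeating $4$ times in total — each differentiation brings down another $\ln x$ — gives
$$\frac{d^{4}J}{da^{4}} = \int_{0}^{1} x^{a} \log{\left(x \right)}^{4} \, dx = \frac{24}{\left(a + 1\right)^{5}},$$
and the integrand here is exactly the target integrand, so $I = \frac{24}{\left(a + 1\right)^{5}}$.

Setting $a = 1$:
$$I = \frac{3}{4}.$$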